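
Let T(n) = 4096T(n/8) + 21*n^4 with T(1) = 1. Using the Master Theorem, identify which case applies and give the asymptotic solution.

a=4096, b=8, f(n)=21*n^4.
log_8(4096) = 4, so n^(log_b(a)) = n^4.
f(n) = Theta(n^4), so Case 2 applies.
T(n) = Theta(n^4 log n).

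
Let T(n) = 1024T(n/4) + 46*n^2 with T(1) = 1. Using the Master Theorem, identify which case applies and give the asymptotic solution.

a=1024, b=4, f(n)=46*n^2.
log_4(1024) = 5 > 2.
Since f(n) = O(n^2) is polynomially smaller than n^5, Case 1 applies.
T(n) = Theta(n^5).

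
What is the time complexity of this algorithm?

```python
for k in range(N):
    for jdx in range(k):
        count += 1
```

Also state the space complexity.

Time complexity: O(n^2).
Space complexity: O(1).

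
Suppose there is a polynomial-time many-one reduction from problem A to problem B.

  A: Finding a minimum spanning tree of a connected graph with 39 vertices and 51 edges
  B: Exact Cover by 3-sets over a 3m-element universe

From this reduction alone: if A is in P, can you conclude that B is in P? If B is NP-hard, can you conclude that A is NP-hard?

A poly-time reduction A <=_p B transfers tractability DOWN (B easy => A easy) and hardness UP (A hard => B hard), not the reverse.
From A in P, the reduction alone does NOT give B in P: any problem in P trivially reduces to SAT, yet SAT is not known to be in P.
From B NP-hard, the reduction alone does NOT give A NP-hard: again, easy problems reduce to hard ones.
(Here in fact A is P and B is NP-complete.)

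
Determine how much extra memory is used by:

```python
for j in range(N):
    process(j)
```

Space complexity: O(1).
Only a constant amount of auxiliary storage is used; nothing grows with n.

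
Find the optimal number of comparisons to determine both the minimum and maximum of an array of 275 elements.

Naive approach: 548 comparisons (274 for max + 274 for min).
Optimal: Compare elements in pairs first (floor(n/2) = 137 comparisons), then find max among winners and min among losers (137 comparisons each).
Total: ceil(3n/2) - 2 = 411 comparisons. An adversary argument shows this is also a lower bound.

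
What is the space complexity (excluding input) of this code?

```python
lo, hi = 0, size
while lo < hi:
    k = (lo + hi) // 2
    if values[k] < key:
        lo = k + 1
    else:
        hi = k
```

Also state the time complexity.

Space complexity: O(1).
Only a constant amount of auxiliary storage is used; nothing grows with n.
Time complexity: O(log n).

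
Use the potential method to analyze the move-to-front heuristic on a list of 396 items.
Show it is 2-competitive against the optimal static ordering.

Let Phi = number of inversions between the MTF list and the optimal static list (0 <= Phi <= C(396,2)). Accessing an element at MTF position k and optimal position j: the move-to-front destroys all k-1 inversions in front of it that are not in front in optimal (>= k-j of them) and creates at most j-1 new ones. Amortized cost <= k + (j-1) - (k-j) = 2j - 1 <= 2 * optimal cost.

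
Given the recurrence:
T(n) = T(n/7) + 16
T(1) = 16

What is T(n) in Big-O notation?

Each step divides n by 7 and adds 16. After log_7(n) steps, T(n) = O(log n).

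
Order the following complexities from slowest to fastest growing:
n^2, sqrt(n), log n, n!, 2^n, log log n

Ordered by growth rate: log log n < log n < sqrt(n) < n^2 < 2^n < n!.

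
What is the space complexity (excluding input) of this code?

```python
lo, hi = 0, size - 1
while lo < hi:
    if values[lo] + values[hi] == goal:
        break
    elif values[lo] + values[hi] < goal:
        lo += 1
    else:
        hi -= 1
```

Space complexity: O(1).
Only a constant amount of auxiliary storage is used; nothing grows with n.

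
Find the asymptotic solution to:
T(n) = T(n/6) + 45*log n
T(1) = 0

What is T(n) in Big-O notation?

Each of the log_6(n) levels adds O(log n). T(n) = O(log^2 n).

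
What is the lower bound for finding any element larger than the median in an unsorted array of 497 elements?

To find an element larger than the median of 497 elements, we must see Omega(n) elements. Without seeing enough elements, an adversary can make any unseen element the median.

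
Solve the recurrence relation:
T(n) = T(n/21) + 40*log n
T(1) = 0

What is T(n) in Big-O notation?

Each of the log_21(n) levels adds O(log n). T(n) = O(log^2 n).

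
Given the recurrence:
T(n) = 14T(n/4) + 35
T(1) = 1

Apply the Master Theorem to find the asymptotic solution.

a=14, b=4, f(n)=35. log_4(14) = 1.904. Case 1 of Master Theorem: T(n) = O(n^1.904).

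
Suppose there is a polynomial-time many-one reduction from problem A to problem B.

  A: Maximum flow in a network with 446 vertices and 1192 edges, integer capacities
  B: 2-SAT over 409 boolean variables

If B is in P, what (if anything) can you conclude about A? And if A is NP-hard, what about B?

A poly-time reduction A <=_p B means any A-instance can be transformed to a B-instance in poly time.
If B is in P: compose the reduction with B's poly-time algorithm to solve A in poly time, so A is in P.
If A is NP-hard: every NP problem reduces to A, which reduces to B; composing reductions, every NP problem reduces to B, so B is NP-hard.
(Here in fact A is P and B is P.)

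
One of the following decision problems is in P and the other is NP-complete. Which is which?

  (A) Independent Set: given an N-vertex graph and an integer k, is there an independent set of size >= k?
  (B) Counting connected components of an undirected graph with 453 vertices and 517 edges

(A) is NP-complete: complement of Clique (with k part of the input).
(B) is P: BFS/DFS visits each vertex and edge once: O(V+E).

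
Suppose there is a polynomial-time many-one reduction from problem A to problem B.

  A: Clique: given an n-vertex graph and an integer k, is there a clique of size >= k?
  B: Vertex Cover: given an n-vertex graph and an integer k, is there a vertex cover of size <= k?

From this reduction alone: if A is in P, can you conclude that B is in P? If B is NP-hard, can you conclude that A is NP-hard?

A poly-time reduction A <=_p B transfers tractability DOWN (B easy => A easy) and hardness UP (A hard => B hard), not the reverse.
From A in P, the reduction alone does NOT give B in P: any problem in P trivially reduces to SAT, yet SAT is not known to be in P.
From B NP-hard, the reduction alone does NOT give A NP-hard: again, easy problems reduce to hard ones.
(Here in fact A is NP-complete and B is NP-complete.)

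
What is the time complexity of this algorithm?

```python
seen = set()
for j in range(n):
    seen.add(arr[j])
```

Time complexity: O(n).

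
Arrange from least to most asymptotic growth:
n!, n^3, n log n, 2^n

Ordered by growth rate: n log n < n^3 < 2^n < n!.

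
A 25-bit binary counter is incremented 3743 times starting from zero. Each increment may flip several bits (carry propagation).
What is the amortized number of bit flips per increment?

Bit i flips on every 2^i-th increment, so over 3743 increments bit i flips floor(3743/2^i) times. Summing over i: total flips < 2 * 3743. Amortized: < 2 = O(1) per increment.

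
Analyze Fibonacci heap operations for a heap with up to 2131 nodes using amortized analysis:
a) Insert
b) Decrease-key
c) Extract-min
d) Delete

Fibonacci heaps use lazy consolidation. Potential function Phi = t + 2m (t = number of trees, m = marked nodes).
- Insert: O(1) actual, Delta Phi = +1 (one new tree) => O(1) amortized.
- Decrease-key: with c cascading cuts, actual cost is O(c); Delta Phi <= c - 2(c-1) + 2 = 4 - c (c new trees; >= c-1 marks cleared; <= 1 new mark). Amortized O(c) + (4 - c) = O(1).
- Extract-min: O(D(n) + t) actual; consolidation drops t to <= D(n)+1, so Delta Phi pays for the t term. D(n) = O(log n) for n = 2131 => O(log n) amortized.
- Delete: decrease-key to -inf then extract-min = O(log n).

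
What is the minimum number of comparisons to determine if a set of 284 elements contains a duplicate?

Determining if 284 elements are all distinct requires Omega(n log n) comparisons in the comparison model. This follows from the element distinctness lower bound.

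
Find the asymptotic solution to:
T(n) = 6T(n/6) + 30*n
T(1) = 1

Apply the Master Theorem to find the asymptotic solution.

a=6, b=6, f(n)=30*n. log_6(6) = 1. Case 2: T(n) = O(n log n).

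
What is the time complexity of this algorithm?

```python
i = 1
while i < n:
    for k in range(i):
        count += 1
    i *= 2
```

Time complexity: O(n).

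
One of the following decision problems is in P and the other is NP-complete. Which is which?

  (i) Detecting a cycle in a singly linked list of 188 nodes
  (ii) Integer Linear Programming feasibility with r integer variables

(i) is P: Floyd's tortoise-and-hare runs in O(n) time, O(1) space.
(ii) is NP-complete: ILP feasibility is NP-complete (LP relaxation is in P).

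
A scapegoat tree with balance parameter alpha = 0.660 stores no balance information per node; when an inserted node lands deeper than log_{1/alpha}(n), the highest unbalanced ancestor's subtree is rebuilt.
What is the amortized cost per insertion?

Search/insert path is O(log n). A rebuild of a subtree of size s costs O(s), but with alpha = 0.660 at least Omega(s) insertions must have occurred in that subtree since its last rebuild. Charging O(1) of the rebuild to each such insertion gives O(log n) amortized.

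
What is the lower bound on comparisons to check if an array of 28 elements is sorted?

To verify 28 elements are sorted, we must compare each consecutive pair. Skipping any pair allows an adversary to swap them. Therefore 27 comparisons are necessary and sufficient.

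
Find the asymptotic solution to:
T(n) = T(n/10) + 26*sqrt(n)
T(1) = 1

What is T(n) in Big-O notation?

Each level contributes sqrt(n/10^k). Geometric series with ratio 1/sqrt(10) < 1 sums to O(sqrt(n)).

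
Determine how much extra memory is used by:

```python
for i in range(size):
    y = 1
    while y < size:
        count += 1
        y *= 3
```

Space complexity: O(1).
Only a constant amount of auxiliary storage is used; nothing grows with n.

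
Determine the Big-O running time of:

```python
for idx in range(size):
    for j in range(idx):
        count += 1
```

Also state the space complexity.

Time complexity: O(n^2).
Space complexity: O(1).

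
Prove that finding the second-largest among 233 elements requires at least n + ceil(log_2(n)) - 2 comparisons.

Lower bound (adversary): identifying the maximum requires 233-1 comparisons (each eliminates one candidate). Assign weight 1 to each element; on each comparison the adversary lets the heavier side win and gives it the loser's weight. The max ends with weight 233, but each comparison it wins at most doubles its weight, so the max must win >= ceil(log_2(233)) = 8 comparisons. The second-largest is one of those 8 direct losers to the max, and identifying which one is largest needs >= 8-1 further comparisons. Total >= 233-1 + 8-1 = 239.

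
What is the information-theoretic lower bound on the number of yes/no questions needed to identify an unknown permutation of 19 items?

There are 19! = 121645100408832000 permutations. Each yes/no question gives at most 1 bit, so at least ceil(log_2(121645100408832000)) = 57 questions are needed.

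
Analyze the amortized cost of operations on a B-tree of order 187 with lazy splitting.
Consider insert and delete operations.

In a B-tree of order 187, a node splits when it has 187 keys. With lazy splitting, we use potential Phi = number of full nodes + number of near-empty nodes. Each split costs O(1) but reduces potential. Between splits, at least 93 insertions must occur in that node. Amortized structural cost is O(1) per operation, plus O(log_187 n) traversal.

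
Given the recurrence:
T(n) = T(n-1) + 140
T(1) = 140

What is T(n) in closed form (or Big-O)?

Unrolling: T(n) = T(n-1) + 140 = T(n-2) + 2*140 = ... = T(1) + (n-1)*140 = 140 + (n-1)*140 = 140n.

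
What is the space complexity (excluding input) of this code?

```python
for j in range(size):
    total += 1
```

Space complexity: O(1).
Only a constant amount of auxiliary storage is used; nothing grows with n.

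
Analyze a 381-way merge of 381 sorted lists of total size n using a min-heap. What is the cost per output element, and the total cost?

Maintain a min-heap of size 381 holding the current head of each list. Each output step does one extract-min (O(log 381)) and one insert of that list's next element (O(log 381)). Each of the n elements passes through the heap exactly once, so the total cost is O(n log 381), i.e. O(log 381) per output element.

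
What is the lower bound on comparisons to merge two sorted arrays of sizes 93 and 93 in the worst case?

Adversary: with |93 - 93| <= 1 the inputs can be fully interleaved so that every adjacent pair in the merged output comes from different arrays. Then each of the 185 adjacent pairs must be directly compared, or the algorithm cannot determine their relative order. Standard merge meets this bound.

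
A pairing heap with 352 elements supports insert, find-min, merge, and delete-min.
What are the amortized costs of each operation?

Pairing heaps are self-adjusting heap-ordered trees. Insert and merge link two roots: O(1). Find-min reads the root: O(1). Delete-min removes the root, then pairs children in two passes; amortized cost is O(log 352) = O(log n).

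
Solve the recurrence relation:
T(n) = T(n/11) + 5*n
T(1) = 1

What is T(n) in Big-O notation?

Geometric series: 5*n*(1 + 1/11 + 1/11^2 + ...) = O(n). T(n) = O(n).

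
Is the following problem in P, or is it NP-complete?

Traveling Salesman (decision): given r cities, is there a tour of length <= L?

This problem is NP-complete: reduces from Hamiltonian Cycle.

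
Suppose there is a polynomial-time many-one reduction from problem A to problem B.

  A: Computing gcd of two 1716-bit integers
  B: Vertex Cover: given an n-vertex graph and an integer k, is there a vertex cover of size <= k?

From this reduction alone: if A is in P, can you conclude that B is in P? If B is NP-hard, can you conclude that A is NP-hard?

A poly-time reduction A <=_p B transfers tractability DOWN (B easy => A easy) and hardness UP (A hard => B hard), not the reverse.
From A in P, the reduction alone does NOT give B in P: any problem in P trivially reduces to SAT, yet SAT is not known to be in P.
From B NP-hard, the reduction alone does NOT give A NP-hard: again, easy problems reduce to hard ones.
(Here in fact A is P and B is NP-complete.)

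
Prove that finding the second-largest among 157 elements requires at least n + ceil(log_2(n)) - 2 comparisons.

Lower bound (adversary): identifying the maximum requires 157-1 comparisons (each eliminates one candidate). Assign weight 1 to each element; on each comparison the adversary lets the heavier side win and gives it the loser's weight. The max ends with weight 157, but each comparison it wins at most doubles its weight, so the max must win >= ceil(log_2(157)) = 8 comparisons. The second-largest is one of those 8 direct losers to the max, and identifying which one is largest needs >= 8-1 further comparisons. Total >= 157-1 + 8-1 = 163.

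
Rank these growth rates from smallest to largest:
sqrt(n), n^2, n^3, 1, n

Ordered by growth rate: 1 < sqrt(n) < n < n^2 < n^3.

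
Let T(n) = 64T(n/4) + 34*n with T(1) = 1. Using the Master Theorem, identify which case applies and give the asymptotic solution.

a=64, b=4, f(n)=34*n.
log_4(64) = 3 > 1.
Since f(n) = O(n^1) is polynomially smaller than n^3, Case 1 applies.
T(n) = Theta(n^3).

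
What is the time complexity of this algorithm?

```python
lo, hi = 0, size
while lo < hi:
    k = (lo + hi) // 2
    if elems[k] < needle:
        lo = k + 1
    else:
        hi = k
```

Time complexity: O(log n).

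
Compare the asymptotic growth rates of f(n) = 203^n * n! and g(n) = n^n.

f(n) = 203^n * n! grows faster: by Stirling n! ~ sqrt(2 pi n)(n/e)^n, so 203^n n! / n^n ~ (203/e)^n sqrt(2 pi n) -> infinity since 203/e > 1.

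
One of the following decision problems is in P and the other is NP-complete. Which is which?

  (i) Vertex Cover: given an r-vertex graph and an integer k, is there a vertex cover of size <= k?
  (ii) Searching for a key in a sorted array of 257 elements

(i) is NP-complete: one of Karp's 21 NP-complete problems (with k part of the input; for any fixed constant k it is in P).
(ii) is P: binary search runs in O(log n).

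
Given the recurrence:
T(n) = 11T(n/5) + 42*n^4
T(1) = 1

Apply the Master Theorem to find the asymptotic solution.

a=11, b=5, f(n)=42*n^4. log_5(11) = 1.49 < 4. Case 3: T(n) = O(n^4).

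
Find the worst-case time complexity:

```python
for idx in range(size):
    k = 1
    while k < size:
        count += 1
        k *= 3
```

Time complexity: O(n log n).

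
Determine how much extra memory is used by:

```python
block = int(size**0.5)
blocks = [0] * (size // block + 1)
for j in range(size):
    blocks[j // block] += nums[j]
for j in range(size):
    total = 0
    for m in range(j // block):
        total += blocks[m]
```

Space complexity: O(sqrt(n)).
Storage scales with sqrt(n).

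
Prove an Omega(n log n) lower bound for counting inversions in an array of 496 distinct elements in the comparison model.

Decision-tree argument: at any leaf, the comparisons made (with transitivity) must totally order all 496 elements -- otherwise some pair (i,j) is unordered, and an adversary can present two inputs agreeing on every comparison made but with that pair flipped, changing the inversion count by 1, so the leaf's output is wrong on one of them. Hence the tree has >= 496! leaves and height >= log_2(496!) = Omega(n log n). Modified merge sort achieves O(n log n).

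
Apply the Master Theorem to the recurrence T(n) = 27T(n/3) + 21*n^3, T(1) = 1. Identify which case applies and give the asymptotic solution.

a=27, b=3, f(n)=21*n^3.
log_3(27) = 3, so n^(log_b(a)) = n^3.
f(n) = Theta(n^3), so Case 2 applies.
T(n) = Theta(n^3 log n).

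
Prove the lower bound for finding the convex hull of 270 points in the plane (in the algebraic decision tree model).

Reduction from sorting: given 270 numbers x_1,...,x_{270}, map x_i to the point (x_i, x_i^2) on the parabola y = x^2. All points are on the convex hull, and walking the hull gives them in sorted x-order. Since sorting requires Omega(n log n), so does planar convex hull.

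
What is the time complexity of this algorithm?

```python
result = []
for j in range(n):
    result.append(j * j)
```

Time complexity: O(n).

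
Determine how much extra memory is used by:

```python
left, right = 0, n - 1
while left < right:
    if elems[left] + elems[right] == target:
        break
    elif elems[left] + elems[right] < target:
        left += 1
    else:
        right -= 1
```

Space complexity: O(1).
Only a constant amount of auxiliary storage is used; nothing grows with n.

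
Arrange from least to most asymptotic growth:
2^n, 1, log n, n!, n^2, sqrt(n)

Ordered by growth rate: 1 < log n < sqrt(n) < n^2 < 2^n < n!.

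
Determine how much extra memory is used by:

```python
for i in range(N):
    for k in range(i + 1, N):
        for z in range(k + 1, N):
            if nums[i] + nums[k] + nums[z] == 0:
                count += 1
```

Space complexity: O(1).
Only a constant amount of auxiliary storage is used; nothing grows with n.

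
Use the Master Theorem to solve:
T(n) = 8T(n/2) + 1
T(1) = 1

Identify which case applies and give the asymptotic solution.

a=8, b=2, f(n)=1.
log_2(8) = 3 > 0.
Since f(n) = O(n^0) is polynomially smaller than n^3, Case 1 applies.
T(n) = Theta(n^3).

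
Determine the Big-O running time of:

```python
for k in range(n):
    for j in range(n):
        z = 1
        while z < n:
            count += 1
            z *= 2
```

Time complexity: O(n^2 log n).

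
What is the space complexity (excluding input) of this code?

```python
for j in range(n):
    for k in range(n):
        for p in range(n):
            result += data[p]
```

Space complexity: O(1).
Only a constant amount of auxiliary storage is used; nothing grows with n.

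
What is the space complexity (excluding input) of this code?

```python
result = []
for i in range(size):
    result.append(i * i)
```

Space complexity: O(n).
Auxiliary storage grows linearly with the input size n in the worst case.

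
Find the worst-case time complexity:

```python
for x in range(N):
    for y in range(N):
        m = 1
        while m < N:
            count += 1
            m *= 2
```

Time complexity: O(n^2 log n).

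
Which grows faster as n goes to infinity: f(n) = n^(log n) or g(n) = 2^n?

g(n) = 2^n grows faster: take logs: log(n^(log n)) = (log n)^2, log(2^n) = n log 2; n dominates (log n)^2.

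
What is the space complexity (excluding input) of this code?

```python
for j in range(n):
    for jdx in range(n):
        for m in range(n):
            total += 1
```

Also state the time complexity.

Space complexity: O(1).
Only a constant amount of auxiliary storage is used; nothing grows with n.
Time complexity: O(n^3).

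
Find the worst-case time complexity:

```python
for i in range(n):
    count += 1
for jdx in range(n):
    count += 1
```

Time complexity: O(n).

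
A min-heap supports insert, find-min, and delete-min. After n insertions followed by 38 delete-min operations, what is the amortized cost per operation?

Insert takes O(log n) worst case. Delete-min takes O(log n). Over a sequence of n inserts and 38 delete-mins, total cost is O((n + 38) log n). Amortized per operation: O(log n).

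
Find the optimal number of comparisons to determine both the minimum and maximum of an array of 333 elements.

Naive approach: 664 comparisons (332 for max + 332 for min).
Optimal: Compare elements in pairs first (floor(n/2) = 166 comparisons), then find max among winners and min among losers (166 comparisons each).
Total: ceil(3n/2) - 2 = 498 comparisons. An adversary argument shows this is also a lower bound.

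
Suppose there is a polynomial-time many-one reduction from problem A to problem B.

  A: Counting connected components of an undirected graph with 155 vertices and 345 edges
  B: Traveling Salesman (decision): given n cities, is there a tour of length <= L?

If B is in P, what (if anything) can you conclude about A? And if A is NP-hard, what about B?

A poly-time reduction A <=_p B means any A-instance can be transformed to a B-instance in poly time.
If B is in P: compose the reduction with B's poly-time algorithm to solve A in poly time, so A is in P.
If A is NP-hard: every NP problem reduces to A, which reduces to B; composing reductions, every NP problem reduces to B, so B is NP-hard.
(Here in fact A is P and B is NP-complete.)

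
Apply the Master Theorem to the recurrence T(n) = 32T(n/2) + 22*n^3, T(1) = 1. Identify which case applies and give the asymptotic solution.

a=32, b=2, f(n)=22*n^3.
log_2(32) = 5 > 3.
Since f(n) = O(n^3) is polynomially smaller than n^5, Case 1 applies.
T(n) = Theta(n^5).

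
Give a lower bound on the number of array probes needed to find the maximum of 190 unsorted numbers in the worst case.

Adversary: any unprobed cell could hold a value larger than everything seen so far. If fewer than 190 cells are probed, the adversary places the max in an unprobed cell. So all 190 cells must be examined; together with 190-1 comparisons this is tight.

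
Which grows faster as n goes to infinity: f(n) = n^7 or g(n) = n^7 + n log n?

f(n) = n^7 and g(n) = n^7 + n log n are Theta of each other: the lower-order n log n term is o(n^7); both are Theta(n^7).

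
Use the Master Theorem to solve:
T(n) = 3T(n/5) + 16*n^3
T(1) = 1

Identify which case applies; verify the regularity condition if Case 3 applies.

a=3, b=5, f(n)=16*n^3.
log_5(3) = 0.6826 < 3.
f(n) = Omega(n^(0.6826+epsilon)) for some epsilon > 0, so Case 3 is the candidate.
Regularity: a*f(n/b) = 3*16*(n/5)^3 = (3/125)*16*n^3 <= c*f(n) with c = 3/125 < 1. Satisfied.
Case 3: T(n) = Theta(n^3).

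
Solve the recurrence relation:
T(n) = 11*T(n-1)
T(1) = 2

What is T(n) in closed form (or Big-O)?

Each step multiplies by 11. T(n) = T(1)*11^(n-1) = 2*11^(n-1).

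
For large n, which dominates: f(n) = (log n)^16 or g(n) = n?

g(n) = n grows faster: any positive polynomial dominates any polylog.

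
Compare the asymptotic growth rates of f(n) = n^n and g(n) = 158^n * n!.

g(n) = 158^n * n! grows faster: by Stirling n! ~ sqrt(2 pi n)(n/e)^n, so 158^n n! / n^n ~ (158/e)^n sqrt(2 pi n) -> infinity since 158/e > 1.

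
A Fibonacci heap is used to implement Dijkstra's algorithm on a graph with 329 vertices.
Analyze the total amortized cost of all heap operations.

Dijkstra performs 329 insert, 329 extract-min, and at most E decrease-key operations. With Fibonacci heap: insert O(1) amortized, extract-min O(log n) amortized, decrease-key O(1) amortized. Total with n = 329: O(n * 1 + n * log n + E * 1) = O(n log n + E).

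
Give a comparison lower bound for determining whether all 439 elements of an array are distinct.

In the algebraic decision-tree model, the YES region for element distinctness on 439 elements has 439! connected components (one per ordering). Ben-Or's theorem then gives a lower bound of Omega(log(n!)) = Omega(n log n).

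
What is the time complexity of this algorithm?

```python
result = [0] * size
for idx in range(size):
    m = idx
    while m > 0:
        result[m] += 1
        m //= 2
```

Time complexity: O(n log n).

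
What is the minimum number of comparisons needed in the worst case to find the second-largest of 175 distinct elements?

Lower bound: finding the max needs 175-1 comparisons. By the adversary weight-doubling argument, the max must personally win >= ceil(log_2(175)) = 8 comparisons; the 2nd-largest is among those 8 losers, needing 8-1 more comparisons. Total >= 175-1 + 8-1 = 181. A balanced knockout tournament achieves this.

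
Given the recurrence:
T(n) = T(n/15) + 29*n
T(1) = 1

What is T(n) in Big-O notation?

Geometric series: 29*n*(1 + 1/15 + 1/15^2 + ...) = O(n). T(n) = O(n).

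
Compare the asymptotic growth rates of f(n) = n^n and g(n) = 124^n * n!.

g(n) = 124^n * n! grows faster: by Stirling n! ~ sqrt(2 pi n)(n/e)^n, so 124^n n! / n^n ~ (124/e)^n sqrt(2 pi n) -> infinity since 124/e > 1.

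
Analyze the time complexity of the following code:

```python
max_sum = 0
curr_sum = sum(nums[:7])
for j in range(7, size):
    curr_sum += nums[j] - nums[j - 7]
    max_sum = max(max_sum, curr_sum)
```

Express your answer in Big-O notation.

Time complexity: O(n).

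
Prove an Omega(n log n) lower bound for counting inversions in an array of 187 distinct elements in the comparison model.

Decision-tree argument: at any leaf, the comparisons made (with transitivity) must totally order all 187 elements -- otherwise some pair (i,j) is unordered, and an adversary can present two inputs agreeing on every comparison made but with that pair flipped, changing the inversion count by 1, so the leaf's output is wrong on one of them. Hence the tree has >= 187! leaves and height >= log_2(187!) = Omega(n log n). Modified merge sort achieves O(n log n).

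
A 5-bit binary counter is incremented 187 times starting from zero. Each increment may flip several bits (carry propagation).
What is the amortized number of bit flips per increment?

Bit i flips on every 2^i-th increment, so over 187 increments bit i flips floor(187/2^i) times. Summing over i: total flips < 2 * 187. Amortized: < 2 = O(1) per increment.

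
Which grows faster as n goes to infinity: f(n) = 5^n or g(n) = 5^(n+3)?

f(n) = 5^n and g(n) = 5^(n+3) are Theta of each other: 5^(n+3) = 5^3 * 5^n = Theta(5^n).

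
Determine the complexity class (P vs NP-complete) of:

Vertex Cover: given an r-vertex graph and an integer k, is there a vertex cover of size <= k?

This problem is NP-complete: one of Karp's 21 NP-complete problems (with k part of the input; for any fixed constant k it is in P).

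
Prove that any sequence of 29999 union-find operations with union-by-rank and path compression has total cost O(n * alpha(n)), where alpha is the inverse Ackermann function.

Using Tarjan's analysis with rank-based potential function. Union-by-rank keeps tree height O(log n). Path compression flattens paths during find. For n = 29999 operations, total cost is O(n * alpha(n)), effectively O(n) since alpha grows incredibly slowly.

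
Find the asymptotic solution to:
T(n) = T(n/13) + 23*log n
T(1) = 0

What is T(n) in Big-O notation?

Each of the log_13(n) levels adds O(log n). T(n) = O(log^2 n).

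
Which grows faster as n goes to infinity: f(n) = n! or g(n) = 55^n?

f(n) = n! grows faster: n!/55^n -> infinity by Stirling.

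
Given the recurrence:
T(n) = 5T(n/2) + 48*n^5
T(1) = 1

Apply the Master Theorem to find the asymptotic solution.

a=5, b=2, f(n)=48*n^5. log_2(5) = 2.322 < 5. Case 3: T(n) = O(n^5).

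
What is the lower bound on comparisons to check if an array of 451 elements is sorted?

To verify 451 elements are sorted, we must compare each consecutive pair. Skipping any pair allows an adversary to swap them. Therefore 450 comparisons are necessary and sufficient.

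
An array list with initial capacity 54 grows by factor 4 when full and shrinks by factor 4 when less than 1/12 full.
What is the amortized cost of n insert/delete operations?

Using potential function Phi = |4*size - capacity|. Resizing costs are offset by potential release. Amortized O(1) per operation.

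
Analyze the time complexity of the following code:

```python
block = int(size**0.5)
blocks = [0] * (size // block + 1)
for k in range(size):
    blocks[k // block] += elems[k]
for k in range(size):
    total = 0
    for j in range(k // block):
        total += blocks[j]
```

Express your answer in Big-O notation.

Time complexity: O(n * sqrt(n)).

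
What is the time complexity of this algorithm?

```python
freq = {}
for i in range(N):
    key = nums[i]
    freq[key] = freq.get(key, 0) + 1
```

Time complexity: O(n).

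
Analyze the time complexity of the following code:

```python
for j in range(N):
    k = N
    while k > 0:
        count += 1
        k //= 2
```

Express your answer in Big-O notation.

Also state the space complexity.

Time complexity: O(n log n).
Space complexity: O(1).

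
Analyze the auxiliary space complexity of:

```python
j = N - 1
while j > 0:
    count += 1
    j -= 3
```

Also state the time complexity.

Space complexity: O(1).
Only a constant amount of auxiliary storage is used; nothing grows with n.
Time complexity: O(n).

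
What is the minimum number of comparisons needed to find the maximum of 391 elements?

Finding the maximum requires 390 comparisons. Each comparison eliminates exactly one candidate. With 391 candidates, we need 390 eliminations.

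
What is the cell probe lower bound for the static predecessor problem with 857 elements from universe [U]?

The Patrascu-Thorup lower bound shows any data structure on n = 857 elements using O(n * polylog(n)) space requires Omega(log log U) query time. van Emde Boas trees achieve O(log log U) with O(U) space.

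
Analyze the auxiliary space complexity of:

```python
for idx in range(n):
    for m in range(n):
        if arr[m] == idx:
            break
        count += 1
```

Space complexity: O(1).
Only a constant amount of auxiliary storage is used; nothing grows with n.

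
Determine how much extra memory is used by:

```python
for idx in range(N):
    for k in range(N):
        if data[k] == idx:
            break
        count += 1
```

Space complexity: O(1).
Only a constant amount of auxiliary storage is used; nothing grows with n.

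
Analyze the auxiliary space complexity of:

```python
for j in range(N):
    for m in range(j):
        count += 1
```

Space complexity: O(1).
Only a constant amount of auxiliary storage is used; nothing grows with n.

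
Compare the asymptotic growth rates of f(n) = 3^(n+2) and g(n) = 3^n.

f(n) = 3^(n+2) and g(n) = 3^n are Theta of each other: 3^(n+2) = 3^2 * 3^n = Theta(3^n).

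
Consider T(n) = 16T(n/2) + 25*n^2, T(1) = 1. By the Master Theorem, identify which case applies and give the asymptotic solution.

a=16, b=2, f(n)=25*n^2.
log_2(16) = 4 > 2.
Since f(n) = O(n^2) is polynomially smaller than n^4, Case 1 applies.
T(n) = Theta(n^4).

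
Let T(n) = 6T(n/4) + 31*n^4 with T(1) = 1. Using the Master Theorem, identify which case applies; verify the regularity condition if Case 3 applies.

a=6, b=4, f(n)=31*n^4.
log_4(6) = 1.292 < 4.
f(n) = Omega(n^(1.292+epsilon)) for some epsilon > 0, so Case 3 is the candidate.
Regularity: a*f(n/b) = 6*31*(n/4)^4 = (6/256)*31*n^4 <= c*f(n) with c = 6/256 < 1. Satisfied.
Case 3: T(n) = Theta(n^4).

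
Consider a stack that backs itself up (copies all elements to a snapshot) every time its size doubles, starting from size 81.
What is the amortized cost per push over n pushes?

Backups occur at sizes 81, 162, 324, ..., copying 81 + 162 + 324 + ... <= 2n elements total (geometric series). Spread over n pushes, the amortized backup cost is O(1) per push.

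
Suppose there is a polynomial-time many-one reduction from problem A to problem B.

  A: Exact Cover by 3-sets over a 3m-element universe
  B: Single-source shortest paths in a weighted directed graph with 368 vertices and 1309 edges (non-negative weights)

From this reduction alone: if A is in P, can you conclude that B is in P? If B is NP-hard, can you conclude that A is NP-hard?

A poly-time reduction A <=_p B transfers tractability DOWN (B easy => A easy) and hardness UP (A hard => B hard), not the reverse.
From A in P, the reduction alone does NOT give B in P: any problem in P trivially reduces to SAT, yet SAT is not known to be in P.
From B NP-hard, the reduction alone does NOT give A NP-hard: again, easy problems reduce to hard ones.
(Here in fact A is NP-complete and B is in P, so no such reduction is known -- its existence would imply P = NP; the analysis concerns only what the assumed reduction would or would not let you conclude.)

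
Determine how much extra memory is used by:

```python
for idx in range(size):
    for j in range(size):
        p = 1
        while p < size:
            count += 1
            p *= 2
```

Space complexity: O(1).
Only a constant amount of auxiliary storage is used; nothing grows with n.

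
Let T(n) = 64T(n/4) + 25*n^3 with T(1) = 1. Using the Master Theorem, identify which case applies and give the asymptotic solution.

a=64, b=4, f(n)=25*n^3.
log_4(64) = 3, so n^(log_b(a)) = n^3.
f(n) = Theta(n^3), so Case 2 applies.
T(n) = Theta(n^3 log n).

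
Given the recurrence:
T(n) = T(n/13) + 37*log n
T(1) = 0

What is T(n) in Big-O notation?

Each of the log_13(n) levels adds O(log n). T(n) = O(log^2 n).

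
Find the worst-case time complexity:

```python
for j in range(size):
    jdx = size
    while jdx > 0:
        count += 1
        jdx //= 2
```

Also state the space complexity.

Time complexity: O(n log n).
Space complexity: O(1).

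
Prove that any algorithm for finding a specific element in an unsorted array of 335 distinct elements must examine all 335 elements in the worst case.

Adversary argument: if the algorithm examines fewer than 335 elements, the adversary places the target in an unexamined position. The algorithm cannot distinguish 'not present' from 'in unexamined position'.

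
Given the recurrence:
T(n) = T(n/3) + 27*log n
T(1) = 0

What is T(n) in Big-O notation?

Each of the log_3(n) levels adds O(log n). T(n) = O(log^2 n).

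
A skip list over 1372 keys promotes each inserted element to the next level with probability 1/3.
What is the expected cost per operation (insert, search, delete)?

Expected number of levels is O(log_3(1372)) = O(log n). A search visits O(1) expected nodes per level over O(log n) levels. Insert/delete are a search plus O(1) pointer updates per level. Expected O(log n) per operation.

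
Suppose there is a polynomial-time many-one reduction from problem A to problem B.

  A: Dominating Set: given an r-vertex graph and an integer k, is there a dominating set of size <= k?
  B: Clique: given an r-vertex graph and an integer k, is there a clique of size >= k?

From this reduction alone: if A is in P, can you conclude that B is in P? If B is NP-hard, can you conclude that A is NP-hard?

A poly-time reduction A <=_p B transfers tractability DOWN (B easy => A easy) and hardness UP (A hard => B hard), not the reverse.
From A in P, the reduction alone does NOT give B in P: any problem in P trivially reduces to SAT, yet SAT is not known to be in P.
From B NP-hard, the reduction alone does NOT give A NP-hard: again, easy problems reduce to hard ones.
(Here in fact A is NP-complete and B is NP-complete.)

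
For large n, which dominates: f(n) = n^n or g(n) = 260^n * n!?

g(n) = 260^n * n! grows faster: by Stirling n! ~ sqrt(2 pi n)(n/e)^n, so 260^n n! / n^n ~ (260/e)^n sqrt(2 pi n) -> infinity since 260/e > 1.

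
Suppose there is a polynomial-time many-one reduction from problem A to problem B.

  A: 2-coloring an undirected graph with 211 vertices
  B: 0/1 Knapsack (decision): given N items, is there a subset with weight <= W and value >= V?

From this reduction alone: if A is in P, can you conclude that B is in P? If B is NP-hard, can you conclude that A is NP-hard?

A poly-time reduction A <=_p B transfers tractability DOWN (B easy => A easy) and hardness UP (A hard => B hard), not the reverse.
From A in P, the reduction alone does NOT give B in P: any problem in P trivially reduces to SAT, yet SAT is not known to be in P.
From B NP-hard, the reduction alone does NOT give A NP-hard: again, easy problems reduce to hard ones.
(Here in fact A is P and B is NP-complete.)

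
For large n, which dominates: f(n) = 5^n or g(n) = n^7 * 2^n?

f(n) = 5^n grows faster: 5^n / (n^7 2^n) = (5/2)^n / n^7 -> infinity since 5/2 > 1.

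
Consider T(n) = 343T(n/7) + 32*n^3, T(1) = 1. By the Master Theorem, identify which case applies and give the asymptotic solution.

a=343, b=7, f(n)=32*n^3.
log_7(343) = 3, so n^(log_b(a)) = n^3.
f(n) = Theta(n^3), so Case 2 applies.
T(n) = Theta(n^3 log n).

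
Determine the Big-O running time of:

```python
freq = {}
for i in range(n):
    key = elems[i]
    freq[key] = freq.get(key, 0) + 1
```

Time complexity: O(n).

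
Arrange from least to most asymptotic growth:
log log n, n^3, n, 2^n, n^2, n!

Ordered by growth rate: log log n < n < n^2 < n^3 < 2^n < n!.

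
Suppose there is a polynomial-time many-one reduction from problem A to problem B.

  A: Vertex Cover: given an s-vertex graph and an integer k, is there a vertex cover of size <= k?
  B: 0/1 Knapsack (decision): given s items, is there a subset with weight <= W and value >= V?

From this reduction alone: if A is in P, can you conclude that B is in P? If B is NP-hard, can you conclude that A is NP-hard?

A poly-time reduction A <=_p B transfers tractability DOWN (B easy => A easy) and hardness UP (A hard => B hard), not the reverse.
From A in P, the reduction alone does NOT give B in P: any problem in P trivially reduces to SAT, yet SAT is not known to be in P.
From B NP-hard, the reduction alone does NOT give A NP-hard: again, easy problems reduce to hard ones.
(Here in fact A is NP-complete and B is NP-complete.)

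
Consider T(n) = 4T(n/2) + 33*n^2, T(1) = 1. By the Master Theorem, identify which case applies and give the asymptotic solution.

a=4, b=2, f(n)=33*n^2.
log_2(4) = 2, so n^(log_b(a)) = n^2.
f(n) = Theta(n^2), so Case 2 applies.
T(n) = Theta(n^2 log n).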